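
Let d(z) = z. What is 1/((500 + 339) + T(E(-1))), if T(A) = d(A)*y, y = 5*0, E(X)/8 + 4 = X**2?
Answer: 1/839 ≈ 0.0011919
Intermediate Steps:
E(X) = -32 + 8*X**2
y = 0
T(A) = 0 (T(A) = A*0 = 0)
1/((500 + 339) + T(E(-1))) = 1/((500 + 339) + 0) = 1/(839 + 0) = 1/839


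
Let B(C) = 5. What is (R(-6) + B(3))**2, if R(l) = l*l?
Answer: 1681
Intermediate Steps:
R(l) = l**2
(R(-6) + B(3))**2 = ((-6)**2 + 5)**2 = (36 + 5)**2 = 41**2 = 1681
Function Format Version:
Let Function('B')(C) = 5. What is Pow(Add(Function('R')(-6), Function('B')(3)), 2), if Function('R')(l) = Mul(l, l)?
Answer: 1681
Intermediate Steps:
Function('R')(l) = Pow(l, 2)
Pow(Add(Function('R')(-6), Function('B')(3)), 2) = Pow(Add(Pow(-6, 2), 5), 2) = Pow(Add(36, 5), 2) = Pow(41, 2) = 1681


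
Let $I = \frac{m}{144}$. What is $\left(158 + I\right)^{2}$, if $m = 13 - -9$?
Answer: $\frac{129663769}{5184} \approx 25012.0$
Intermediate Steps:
$m = 22$ ($m = 13 + 9 = 22$)
$I = \frac{11}{72}$ ($I = \frac{22}{144} = 22 \cdot \frac{1}{144} = \frac{11}{72} \approx 0.15278$)
$\left(158 + I\right)^{2} = \left(158 + \frac{11}{72}\right)^{2} = \left(\frac{11387}{72}\right)^{2} = \frac{129663769}{5184}$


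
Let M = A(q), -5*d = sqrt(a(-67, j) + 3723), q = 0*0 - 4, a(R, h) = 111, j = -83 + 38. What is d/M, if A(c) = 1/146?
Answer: -438*sqrt(426)/5 ≈ -1808.0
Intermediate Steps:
j = -45
q = -4 (q = 0 - 4 = -4)
A(c) = 1/146
d = -3*sqrt(426)/5 (d = -sqrt(111 + 3723)/5 = -3*sqrt(426)/5 ≈ -12.384)
M = 1/146 ≈ 0.0068493
d/M = (-3*sqrt(426)/5)/(1/146) = -3*sqrt(426)/5*146 = -438*sqrt(426)/5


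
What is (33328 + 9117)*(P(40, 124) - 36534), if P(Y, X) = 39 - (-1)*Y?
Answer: -1547332475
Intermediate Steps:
P(Y, X) = 39 + Y
(33328 + 9117)*(P(40, 124) - 36534) = (33328 + 9117)*((39 + 40) - 36534) = 42445*(79 - 36534) = 42445*(-36455) = -1547332475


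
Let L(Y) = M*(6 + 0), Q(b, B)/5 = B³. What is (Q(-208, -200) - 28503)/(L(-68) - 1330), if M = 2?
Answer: 40028503/1318 ≈ 30371.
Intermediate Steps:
Q(b, B) = 5*B³
L(Y) = 12 (L(Y) = 2*(6 + 0) = 2*6 = 12)
(Q(-208, -200) - 28503)/(L(-68) - 1330) = (5*(-200)³ - 28503)/(12 - 1330) = (5*(-8000000) - 28503)/(-1318) = (-40000000 - 28503)*(-1/1318) = -40028503*(-1/1318) = 40028503/1318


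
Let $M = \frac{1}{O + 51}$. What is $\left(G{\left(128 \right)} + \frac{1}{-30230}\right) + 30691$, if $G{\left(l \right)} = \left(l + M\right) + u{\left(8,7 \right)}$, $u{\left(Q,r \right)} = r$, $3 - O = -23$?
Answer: $\frac{71754018613}{2327710} \approx 30826.0$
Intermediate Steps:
$O = 26$ ($O = 3 - -23 = 3 + 23 = 26$)
$M = \frac{1}{77}$ ($M = \frac{1}{26 + 51} = \frac{1}{77} \approx 0.012987$)
$G{\left(l \right)} = \frac{540}{77} + l$ ($G{\left(l \right)} = \left(l + \frac{1}{77}\right) + 7 = \left(\frac{1}{77} + l\right) + 7 = \frac{540}{77} + l$)
$\left(G{\left(128 \right)} + \frac{1}{-30230}\right) + 30691 = \left(\left(\frac{540}{77} + 128\right) + \frac{1}{-30230}\right) + 30691 = \left(\frac{10396}{77} - \frac{1}{30230}\right) + 30691 = \frac{314271003}{2327710} + 30691 = \frac{71754018613}{2327710}$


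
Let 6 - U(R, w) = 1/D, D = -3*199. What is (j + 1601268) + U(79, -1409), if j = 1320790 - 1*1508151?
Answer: 844106062/597 ≈ 1.4139e+6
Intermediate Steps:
D = -597
j = -187361 (j = 1320790 - 1508151 = -187361)
U(R, w) = 3583/597 (U(R, w) = 6 - 1/(-597) = 6 - 1*(-1/597) = 6 + 1/597 = 3583/597)
(j + 1601268) + U(79, -1409) = (-187361 + 1601268) + 3583/597 = 1413907 + 3583/597 = 844106062/597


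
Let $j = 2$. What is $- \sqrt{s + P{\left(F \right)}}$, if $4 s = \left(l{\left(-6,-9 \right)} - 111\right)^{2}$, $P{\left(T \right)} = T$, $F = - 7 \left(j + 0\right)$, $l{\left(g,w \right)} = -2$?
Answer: $- \frac{\sqrt{12713}}{2} \approx -56.376$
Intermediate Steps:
$F = -14$ ($F = - 7 \left(2 + 0\right) = \left(-7\right) 2 = -14$)
$s = \frac{12769}{4}$ ($s = \frac{\left(-2 - 111\right)^{2}}{4} = \frac{\left(-113\right)^{2}}{4} = \frac{1}{4} \cdot 12769 = \frac{12769}{4} \approx 3192.3$)
$- \sqrt{s + P{\left(F \right)}} = - \sqrt{\frac{12769}{4} - 14} = - \sqrt{\frac{12713}{4}} = - \frac{\sqrt{12713}}{2}$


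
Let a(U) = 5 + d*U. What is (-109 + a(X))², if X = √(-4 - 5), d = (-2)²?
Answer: 10672 - 2496*I ≈ 10672.0 - 2496.0*I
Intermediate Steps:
d = 4
X = 3*I (X = √(-9) = 3*I ≈ 3.0*I)
a(U) = 5 + 4*U
(-109 + a(X))² = (-109 + (5 + 4*(3*I)))² = (-109 + (5 + 12*I))² = (-104 + 12*I)²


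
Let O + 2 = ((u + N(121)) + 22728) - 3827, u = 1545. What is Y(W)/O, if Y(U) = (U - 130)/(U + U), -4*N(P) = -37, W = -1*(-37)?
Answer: -62/1009027 ≈ -6.1445e-5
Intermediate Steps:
W = 37
N(P) = 37/4 (N(P) = -¼*(-37) = 37/4)
Y(U) = (-130 + U)/(2*U) (Y(U) = (-130 + U)/((2*U)) = (-130 + U)*(1/(2*U)) = (-130 + U)/(2*U))
O = 81813/4 (O = -2 + (((1545 + 37/4) + 22728) - 3827) = -2 + ((6217/4 + 22728) - 3827) = -2 + (97129/4 - 3827) = -2 + 81821/4 = 81813/4 ≈ 20453.)
Y(W)/O = ((½)*(-130 + 37)/37)/(81813/4) = ((½)*(1/37)*(-93))*(4/81813) = -93/74*4/81813 = -62/1009027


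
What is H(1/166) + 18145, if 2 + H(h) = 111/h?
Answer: 36569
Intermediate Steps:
H(h) = -2 + 111/h
H(1/166) + 18145 = (-2 + 111/(1/166)) + 18145 = (-2 + 111*166) + 18145 = (-2 + 18426) + 18145 = 18424 + 18145 = 36569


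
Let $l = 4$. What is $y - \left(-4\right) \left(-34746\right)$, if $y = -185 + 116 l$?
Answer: $-138705$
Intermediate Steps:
$y = 279$ ($y = -185 + 116 \cdot 4 = -185 + 464 = 279$)
$y - \left(-4\right) \left(-34746\right) = 279 - \left(-4\right) \left(-34746\right) = 279 - 138984 = -138705$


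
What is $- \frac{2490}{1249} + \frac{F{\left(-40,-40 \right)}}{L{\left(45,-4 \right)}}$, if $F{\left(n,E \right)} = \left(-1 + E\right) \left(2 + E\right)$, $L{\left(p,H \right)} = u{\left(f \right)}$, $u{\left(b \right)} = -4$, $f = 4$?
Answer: $- \frac{977951}{2498} \approx -391.49$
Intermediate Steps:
$L{\left(p,H \right)} = -4$
$- \frac{2490}{1249} + \frac{F{\left(-40,-40 \right)}}{L{\left(45,-4 \right)}} = - \frac{2490}{1249} + \frac{-2 - 40 + \left(-40\right)^{2}}{-4} = \left(-2490\right) \frac{1}{1249} + \left(-2 - 40 + 1600\right) \left(- \frac{1}{4}\right) = - \frac{2490}{1249} + 1558 \left(- \frac{1}{4}\right) = - \frac{2490}{1249} - \frac{779}{2} = - \frac{977951}{2498}$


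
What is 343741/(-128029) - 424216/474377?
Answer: -217374774621/60734012933 ≈ -3.5791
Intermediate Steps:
343741/(-128029) - 424216/474377 = 343741*(-1/128029) - 424216*1/474377 = -343741/128029 - 424216/474377 = -217374774621/60734012933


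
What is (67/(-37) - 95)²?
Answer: 12830724/1369 ≈ 9372.3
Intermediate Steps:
(67/(-37) - 95)² = (67*(-1/37) - 95)² = (-67/37 - 95)² = (-3582/37)² = 12830724/1369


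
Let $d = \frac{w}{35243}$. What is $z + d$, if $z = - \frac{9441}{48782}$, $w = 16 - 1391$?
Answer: $- \frac{399804413}{1719224026} \approx -0.23255$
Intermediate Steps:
$w = -1375$ ($w = 16 - 1391 = -1375$)
$z = - \frac{9441}{48782}$ ($z = \left(-9441\right) \frac{1}{48782} = - \frac{9441}{48782} \approx -0.19353$)
$d = - \frac{1375}{35243} \approx -0.039015$
$z + d = - \frac{9441}{48782} - \frac{1375}{35243} = - \frac{399804413}{1719224026}$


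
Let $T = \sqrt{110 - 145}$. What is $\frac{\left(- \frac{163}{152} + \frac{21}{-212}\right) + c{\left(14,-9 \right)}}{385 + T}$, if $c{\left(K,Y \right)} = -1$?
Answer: $- \frac{64141}{11375072} + \frac{833 i \sqrt{35}}{56875360} \approx -0.0056387 + 8.6647 \cdot 10^{-5} i$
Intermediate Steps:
$T = i \sqrt{35}$ ($T = \sqrt{-35} = i \sqrt{35} \approx 5.9161 i$)
$\frac{\left(- \frac{163}{152} + \frac{21}{-212}\right) + c{\left(14,-9 \right)}}{385 + T} = \frac{\left(- \frac{163}{152} + \frac{21}{-212}\right) - 1}{385 + i \sqrt{35}} = \frac{\left(\left(-163\right) \frac{1}{152} + 21 \left(- \frac{1}{212}\right)\right) - 1}{385 + i \sqrt{35}} = \frac{\left(- \frac{163}{152} - \frac{21}{212}\right) - 1}{385 + i \sqrt{35}} = \frac{- \frac{9437}{8056} - 1}{385 + i \sqrt{35}} = - \frac{17493}{8056 \left(385 + i \sqrt{35}\right)}$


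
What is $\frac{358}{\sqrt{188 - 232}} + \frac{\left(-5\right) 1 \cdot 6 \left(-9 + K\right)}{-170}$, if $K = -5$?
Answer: $- \frac{42}{17} - \frac{179 i \sqrt{11}}{11} \approx -2.4706 - 53.971 i$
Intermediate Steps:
$\frac{358}{\sqrt{188 - 232}} + \frac{\left(-5\right) 1 \cdot 6 \left(-9 + K\right)}{-170} = \frac{358}{\sqrt{188 - 232}} + \frac{\left(-5\right) 1 \cdot 6 \left(-9 - 5\right)}{-170} = \frac{358}{\sqrt{-44}} + \left(-5\right) 6 \left(-14\right) \left(- \frac{1}{170}\right) = \frac{358}{2 i \sqrt{11}} + \left(-30\right) \left(-14\right) \left(- \frac{1}{170}\right) = 358 \left(- \frac{i \sqrt{11}}{22}\right) + 420 \left(- \frac{1}{170}\right) = - \frac{179 i \sqrt{11}}{11} - \frac{42}{17} = - \frac{42}{17} - \frac{179 i \sqrt{11}}{11}$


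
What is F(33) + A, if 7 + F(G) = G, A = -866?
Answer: -840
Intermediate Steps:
F(G) = -7 + G
F(33) + A = (-7 + 33) - 866 = 26 - 866 = -840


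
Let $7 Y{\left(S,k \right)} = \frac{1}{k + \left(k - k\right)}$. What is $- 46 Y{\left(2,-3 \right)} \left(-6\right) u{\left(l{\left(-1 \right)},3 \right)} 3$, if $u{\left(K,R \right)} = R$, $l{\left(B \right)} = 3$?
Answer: $- \frac{828}{7} \approx -118.29$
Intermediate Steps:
$Y{\left(S,k \right)} = \frac{1}{7 k}$ ($Y{\left(S,k \right)} = \frac{1}{7 \left(k + \left(k - k\right)\right)} = \frac{1}{7 \left(k + 0\right)} = \frac{1}{7 k}$)
$- 46 Y{\left(2,-3 \right)} \left(-6\right) u{\left(l{\left(-1 \right)},3 \right)} 3 = - 46 \frac{1}{7 \left(-3\right)} \left(-6\right) 3 \cdot 3 = - 46 \cdot \frac{1}{7} \left(- \frac{1}{3}\right) \left(-6\right) 9 = - 46 \left(\left(- \frac{1}{21}\right) \left(-6\right)\right) 9 = \left(-46\right) \frac{2}{7} \cdot 9 = \left(- \frac{92}{7}\right) 9 = - \frac{828}{7}$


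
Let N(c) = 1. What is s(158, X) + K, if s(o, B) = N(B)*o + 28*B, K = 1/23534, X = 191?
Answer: 129578205/23534 ≈ 5506.0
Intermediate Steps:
K = 1/23534 ≈ 4.2492e-5
s(o, B) = o + 28*B (s(o, B) = 1*o + 28*B = o + 28*B)
s(158, X) + K = (158 + 28*191) + 1/23534 = (158 + 5348) + 1/23534 = 5506 + 1/23534 = 129578205/23534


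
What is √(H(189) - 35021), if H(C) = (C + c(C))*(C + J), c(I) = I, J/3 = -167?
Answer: I*√152957 ≈ 391.1*I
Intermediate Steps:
J = -501 (J = 3*(-167) = -501)
H(C) = 2*C*(-501 + C) (H(C) = (C + C)*(C - 501) = (2*C)*(-501 + C) = 2*C*(-501 + C))
√(H(189) - 35021) = √(2*189*(-501 + 189) - 35021) = √(2*189*(-312) - 35021) = √(-117936 - 35021) = √(-152957) = I*√152957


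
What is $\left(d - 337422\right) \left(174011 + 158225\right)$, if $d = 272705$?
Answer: $-21501317212$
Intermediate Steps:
$\left(d - 337422\right) \left(174011 + 158225\right) = \left(272705 - 337422\right) \left(174011 + 158225\right) = \left(-64717\right) 332236 = -21501317212$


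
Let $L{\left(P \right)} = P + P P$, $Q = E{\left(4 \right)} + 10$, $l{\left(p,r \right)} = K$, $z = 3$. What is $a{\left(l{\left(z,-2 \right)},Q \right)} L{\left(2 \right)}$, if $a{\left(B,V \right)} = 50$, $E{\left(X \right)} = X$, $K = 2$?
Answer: $300$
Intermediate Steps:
$l{\left(p,r \right)} = 2$
$Q = 14$ ($Q = 4 + 10 = 14$)
$L{\left(P \right)} = P + P^{2}$
$a{\left(l{\left(z,-2 \right)},Q \right)} L{\left(2 \right)} = 50 \cdot 2 \left(1 + 2\right) = 50 \cdot 2 \cdot 3 = 50 \cdot 6 = 300$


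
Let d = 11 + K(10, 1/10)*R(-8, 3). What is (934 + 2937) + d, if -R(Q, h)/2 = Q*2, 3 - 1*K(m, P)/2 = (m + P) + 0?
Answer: 17138/5 ≈ 3427.6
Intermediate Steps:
K(m, P) = 6 - 2*P - 2*m (K(m, P) = 6 - 2*((m + P) + 0) = 6 - 2*((P + m) + 0) = 6 - 2*(P + m) = 6 + (-2*P - 2*m) = 6 - 2*P - 2*m)
R(Q, h) = -4*Q (R(Q, h) = -2*Q*2 = -4*Q)
d = -2217/5 (d = 11 + (6 - 2/10 - 2*10)*(-4*(-8)) = 11 + (6 - 2*⅒ - 20)*32 = 11 + (6 - ⅕ - 20)*32 = 11 - 71/5*32 = 11 - 2272/5 = -2217/5 ≈ -443.40)
(934 + 2937) + d = (934 + 2937) - 2217/5 = 3871 - 2217/5 = 17138/5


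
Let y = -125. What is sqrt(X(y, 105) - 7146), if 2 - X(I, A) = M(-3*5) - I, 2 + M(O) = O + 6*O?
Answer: I*sqrt(7162) ≈ 84.629*I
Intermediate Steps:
M(O) = -2 + 7*O (M(O) = -2 + (O + 6*O) = -2 + 7*O)
X(I, A) = 109 + I (X(I, A) = 2 - ((-2 + 7*(-3*5)) - I) = 2 - ((-2 + 7*(-15)) - I) = 2 - ((-2 - 105) - I) = 2 - (-107 - I) = 2 + (107 + I) = 109 + I)
sqrt(X(y, 105) - 7146) = sqrt((109 - 125) - 7146) = sqrt(-16 - 7146) = sqrt(-7162) = I*sqrt(7162)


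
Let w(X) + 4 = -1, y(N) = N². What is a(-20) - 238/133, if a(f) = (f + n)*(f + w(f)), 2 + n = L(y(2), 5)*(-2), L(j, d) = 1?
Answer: 11366/19 ≈ 598.21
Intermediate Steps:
w(X) = -5 (w(X) = -4 - 1 = -5)
n = -4 (n = -2 + 1*(-2) = -2 - 2 = -4)
a(f) = (-5 + f)*(-4 + f) (a(f) = (f - 4)*(f - 5) = (-4 + f)*(-5 + f) = (-5 + f)*(-4 + f))
a(-20) - 238/133 = (20 + (-20)² - 9*(-20)) - 238/133 = (20 + 400 + 180) - 238/133 = 600 - 1*34/19 = 600 - 34/19 = 11366/19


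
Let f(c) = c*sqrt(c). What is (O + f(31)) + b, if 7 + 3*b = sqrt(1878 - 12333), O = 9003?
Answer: 27002/3 + 31*sqrt(31) + I*sqrt(10455)/3 ≈ 9173.3 + 34.083*I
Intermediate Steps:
b = -7/3 + I*sqrt(10455)/3 (b = -7/3 + sqrt(1878 - 12333)/3 = -7/3 + sqrt(-10455)/3 = -7/3 + (I*sqrt(10455))/3 = -7/3 + I*sqrt(10455)/3 ≈ -2.3333 + 34.083*I)
f(c) = c**(3/2)
(O + f(31)) + b = (9003 + 31**(3/2)) + (-7/3 + I*sqrt(10455)/3) = (9003 + 31*sqrt(31)) + (-7/3 + I*sqrt(10455)/3) = 27002/3 + 31*sqrt(31) + I*sqrt(10455)/3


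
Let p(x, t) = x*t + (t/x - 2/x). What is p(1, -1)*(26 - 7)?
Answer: -76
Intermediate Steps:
p(x, t) = -2/x + t*x + t/x (p(x, t) = t*x + (-2/x + t/x) = -2/x + t*x + t/x)
p(1, -1)*(26 - 7) = ((-2 - 1 - 1*1**2)/1)*(26 - 7) = (1*(-2 - 1 - 1*1))*19 = (1*(-2 - 1 - 1))*19 = (1*(-4))*19 = -4*19 = -76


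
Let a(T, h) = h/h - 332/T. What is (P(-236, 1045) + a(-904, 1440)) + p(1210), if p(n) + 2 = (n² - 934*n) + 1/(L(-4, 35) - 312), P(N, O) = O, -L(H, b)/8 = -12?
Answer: 8176786483/24408 ≈ 3.3500e+5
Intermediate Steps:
L(H, b) = 96 (L(H, b) = -8*(-12) = 96)
a(T, h) = 1 - 332/T
p(n) = -433/216 + n² - 934*n (p(n) = -2 + ((n² - 934*n) + 1/(96 - 312)) = -2 + ((n² - 934*n) + 1/(-216)) = -2 + ((n² - 934*n) - 1/216) = -2 + (-1/216 + n² - 934*n) = -433/216 + n² - 934*n)
(P(-236, 1045) + a(-904, 1440)) + p(1210) = (1045 + (-332 - 904)/(-904)) + (-433/216 + 1210² - 934*1210) = (1045 - 1/904*(-1236)) + (-433/216 + 1464100 - 1130140) = (1045 + 309/226) + 72134927/216 = 236479/226 + 72134927/216 = 8176786483/24408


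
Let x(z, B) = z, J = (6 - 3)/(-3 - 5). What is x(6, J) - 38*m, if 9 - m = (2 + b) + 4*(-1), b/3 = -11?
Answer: -1666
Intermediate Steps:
b = -33 (b = 3*(-11) = -33)
J = -3/8 (J = 3/(-8) = 3*(-⅛) = -3/8 ≈ -0.37500)
m = 44 (m = 9 - ((2 - 33) + 4*(-1)) = 9 - (-31 - 4) = 9 - 1*(-35) = 9 + 35 = 44)
x(6, J) - 38*m = 6 - 38*44 = 6 - 1672 = -1666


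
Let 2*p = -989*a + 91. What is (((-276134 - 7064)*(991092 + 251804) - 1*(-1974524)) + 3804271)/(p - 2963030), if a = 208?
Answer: 703959765226/6131681 ≈ 1.1481e+5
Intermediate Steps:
p = -205621/2 (p = (-989*208 + 91)/2 = (-205712 + 91)/2 = (½)*(-205621) = -205621/2 ≈ -1.0281e+5)
(((-276134 - 7064)*(991092 + 251804) - 1*(-1974524)) + 3804271)/(p - 2963030) = (((-276134 - 7064)*(991092 + 251804) - 1*(-1974524)) + 3804271)/(-205621/2 - 2963030) = ((-283198*1242896 + 1974524) + 3804271)/(-6131681/2) = ((-351985661408 + 1974524) + 3804271)*(-2/6131681) = (-351983686884 + 3804271)*(-2/6131681) = -351979882613*(-2/6131681) = 703959765226/6131681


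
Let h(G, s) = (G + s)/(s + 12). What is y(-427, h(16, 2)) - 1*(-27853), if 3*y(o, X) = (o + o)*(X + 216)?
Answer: -34001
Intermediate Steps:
h(G, s) = (G + s)/(12 + s)
y(o, X) = 2*o*(216 + X)/3 (y(o, X) = ((o + o)*(X + 216))/3 = ((2*o)*(216 + X))/3 = (2*o*(216 + X))/3 = 2*o*(216 + X)/3)
y(-427, h(16, 2)) - 1*(-27853) = (⅔)*(-427)*(216 + (16 + 2)/(12 + 2)) - 1*(-27853) = (⅔)*(-427)*(216 + 18/14) + 27853 = (⅔)*(-427)*(216 + (1/14)*18) + 27853 = (⅔)*(-427)*(216 + 9/7) + 27853 = (⅔)*(-427)*(1521/7) + 27853 = -61854 + 27853 = -34001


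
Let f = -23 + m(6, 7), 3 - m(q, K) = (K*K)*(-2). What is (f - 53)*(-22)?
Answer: -550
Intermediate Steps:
m(q, K) = 3 + 2*K**2 (m(q, K) = 3 - K*K*(-2) = 3 - K**2*(-2) = 3 - (-2)*K**2 = 3 + 2*K**2)
f = 78 (f = -23 + (3 + 2*7**2) = -23 + (3 + 2*49) = -23 + (3 + 98) = -23 + 101 = 78)
(f - 53)*(-22) = (78 - 53)*(-22) = 25*(-22) = -550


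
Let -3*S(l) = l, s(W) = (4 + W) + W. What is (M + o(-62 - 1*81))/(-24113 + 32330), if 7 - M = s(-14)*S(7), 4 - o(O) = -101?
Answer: 56/8217 ≈ 0.0068151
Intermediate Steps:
s(W) = 4 + 2*W
S(l) = -l/3
o(O) = 105 (o(O) = 4 - 1*(-101) = 4 + 101 = 105)
M = -49 (M = 7 - (4 + 2*(-14))*(-⅓*7) = 7 - (4 - 28)*(-7)/3 = 7 - (-24)*(-7)/3 = 7 - 1*56 = 7 - 56 = -49)
(M + o(-62 - 1*81))/(-24113 + 32330) = (-49 + 105)/(-24113 + 32330) = 56/8217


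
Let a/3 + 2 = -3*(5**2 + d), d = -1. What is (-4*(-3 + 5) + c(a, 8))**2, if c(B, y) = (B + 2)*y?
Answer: 3125824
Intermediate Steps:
a = -222 (a = -6 + 3*(-3*(5**2 - 1)) = -6 + 3*(-3*(25 - 1)) = -6 + 3*(-3*24) = -6 + 3*(-72) = -6 - 216 = -222)
c(B, y) = y*(2 + B) (c(B, y) = (2 + B)*y = y*(2 + B))
(-4*(-3 + 5) + c(a, 8))**2 = (-4*(-3 + 5) + 8*(2 - 222))**2 = (-4*2 + 8*(-220))**2 = (-8 - 1760)**2 = (-1768)**2 = 3125824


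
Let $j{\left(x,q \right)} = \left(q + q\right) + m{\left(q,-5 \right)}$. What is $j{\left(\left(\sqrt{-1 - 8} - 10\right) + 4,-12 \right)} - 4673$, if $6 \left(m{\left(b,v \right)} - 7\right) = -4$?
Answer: $- \frac{14072}{3} \approx -4690.7$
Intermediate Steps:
$m{\left(b,v \right)} = \frac{19}{3}$ ($m{\left(b,v \right)} = 7 + \frac{1}{6} \left(-4\right) = 7 - \frac{2}{3} = \frac{19}{3}$)
$j{\left(x,q \right)} = \frac{19}{3} + 2 q$ ($j{\left(x,q \right)} = \left(q + q\right) + \frac{19}{3} = 2 q + \frac{19}{3} = \frac{19}{3} + 2 q$)
$j{\left(\left(\sqrt{-1 - 8} - 10\right) + 4,-12 \right)} - 4673 = \left(\frac{19}{3} + 2 \left(-12\right)\right) - 4673 = \left(\frac{19}{3} - 24\right) - 4673 = - \frac{53}{3} - 4673 = - \frac{14072}{3}$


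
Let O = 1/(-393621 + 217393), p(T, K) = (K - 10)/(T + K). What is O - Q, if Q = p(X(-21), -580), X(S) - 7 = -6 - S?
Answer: -51987539/49167612 ≈ -1.0574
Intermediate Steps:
X(S) = 1 - S (X(S) = 7 + (-6 - S) = 1 - S)
p(T, K) = (-10 + K)/(K + T)
O = -1/176228 (O = 1/(-176228) = -1/176228 ≈ -5.6745e-6)
Q = 295/279 (Q = (-10 - 580)/(-580 + (1 - 1*(-21))) = -590/(-580 + (1 + 21)) = -590/(-580 + 22) = -590/(-558) = -1/558*(-590) = 295/279 ≈ 1.0573)
O - Q = -1/176228 - 1*295/279 = -1/176228 - 295/279 = -51987539/49167612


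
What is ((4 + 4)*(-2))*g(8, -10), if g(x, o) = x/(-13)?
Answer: 128/13 ≈ 9.8462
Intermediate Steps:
g(x, o) = -x/13 (g(x, o) = x*(-1/13) = -x/13)
((4 + 4)*(-2))*g(8, -10) = ((4 + 4)*(-2))*(-1/13*8) = (8*(-2))*(-8/13) = -16*(-8/13) = 128/13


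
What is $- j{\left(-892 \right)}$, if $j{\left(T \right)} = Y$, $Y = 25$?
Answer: $-25$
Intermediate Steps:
$j{\left(T \right)} = 25$
$- j{\left(-892 \right)} = \left(-1\right) 25 = -25$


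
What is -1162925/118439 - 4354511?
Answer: -515745091254/118439 ≈ -4.3545e+6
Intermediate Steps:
-1162925/118439 - 4354511 = -515745091254/118439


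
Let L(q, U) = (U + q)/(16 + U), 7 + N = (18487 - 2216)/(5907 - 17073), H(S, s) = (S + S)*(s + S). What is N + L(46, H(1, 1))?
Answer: -33259/5583 ≈ -5.9572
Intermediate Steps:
H(S, s) = 2*S*(S + s) (H(S, s) = (2*S)*(S + s) = 2*S*(S + s))
N = -94433/11166 (N = -7 + (18487 - 2216)/(5907 - 17073) = -7 + 16271/(-11166) = -7 + 16271*(-1/11166) = -7 - 16271/11166 = -94433/11166 ≈ -8.4572)
L(q, U) = (U + q)/(16 + U)
N + L(46, H(1, 1)) = -94433/11166 + (2*1*(1 + 1) + 46)/(16 + 2*1*(1 + 1)) = -94433/11166 + (2*1*2 + 46)/(16 + 2*1*2) = -94433/11166 + (4 + 46)/(16 + 4) = -94433/11166 + 50/20 = -94433/11166 + (1/20)*50 = -94433/11166 + 5/2 = -33259/5583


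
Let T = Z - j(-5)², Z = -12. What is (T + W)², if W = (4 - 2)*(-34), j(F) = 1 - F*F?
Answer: 430336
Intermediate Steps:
j(F) = 1 - F²
T = -588 (T = -12 - (1 - 1*(-5)²)² = -12 - (1 - 1*25)² = -12 - (1 - 25)² = -12 - 1*(-24)² = -12 - 1*576 = -12 - 576 = -588)
W = -68 (W = 2*(-34) = -68)
(T + W)² = (-588 - 68)² = (-656)² = 430336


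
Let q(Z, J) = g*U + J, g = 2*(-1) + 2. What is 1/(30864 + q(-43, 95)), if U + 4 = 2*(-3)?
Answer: 1/30959 ≈ 3.2301e-5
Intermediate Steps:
U = -10 (U = -4 + 2*(-3) = -4 - 6 = -10)
g = 0 (g = -2 + 2 = 0)
q(Z, J) = J (q(Z, J) = 0*(-10) + J = 0 + J = J)
1/(30864 + q(-43, 95)) = 1/(30864 + 95) = 1/30959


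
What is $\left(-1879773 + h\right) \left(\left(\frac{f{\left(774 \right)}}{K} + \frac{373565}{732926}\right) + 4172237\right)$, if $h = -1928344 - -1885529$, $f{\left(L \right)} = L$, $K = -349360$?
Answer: $- \frac{128371487841896140978353}{16003439210} \approx -8.0215 \cdot 10^{12}$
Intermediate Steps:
$h = -42815$ ($h = -1928344 + 1885529 = -42815$)
$\left(-1879773 + h\right) \left(\left(\frac{f{\left(774 \right)}}{K} + \frac{373565}{732926}\right) + 4172237\right) = \left(-1879773 - 42815\right) \left(\left(\frac{774}{-349360} + \frac{373565}{732926}\right) + 4172237\right) = - 1922588 \left(\left(774 \left(- \frac{1}{349360}\right) + 373565 \cdot \frac{1}{732926}\right) + 4172237\right) = - 1922588 \left(\left(- \frac{387}{174680} + \frac{373565}{732926}\right) + 4172237\right) = - 1922588 \left(\frac{32485345919}{64013756840} + 4172237\right) = \left(-1922588\right) \frac{267080597282196999}{64013756840} = - \frac{128371487841896140978353}{16003439210}$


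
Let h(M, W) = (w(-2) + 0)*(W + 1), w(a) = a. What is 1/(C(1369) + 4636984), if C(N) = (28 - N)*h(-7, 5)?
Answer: 1/4653076 ≈ 2.1491e-7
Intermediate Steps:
h(M, W) = -2 - 2*W (h(M, W) = (-2 + 0)*(W + 1) = -2*(1 + W) = -2 - 2*W)
C(N) = -336 + 12*N (C(N) = (28 - N)*(-2 - 2*5) = (28 - N)*(-2 - 10) = (28 - N)*(-12) = -336 + 12*N)
1/(C(1369) + 4636984) = 1/((-336 + 12*1369) + 4636984) = 1/((-336 + 16428) + 4636984) = 1/(16092 + 4636984) = 1/4653076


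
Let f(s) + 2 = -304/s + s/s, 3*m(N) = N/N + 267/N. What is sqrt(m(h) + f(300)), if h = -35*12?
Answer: I*sqrt(83433)/210 ≈ 1.3755*I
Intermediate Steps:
h = -420
m(N) = 1/3 + 89/N (m(N) = (N/N + 267/N)/3 = (1 + 267/N)/3 = 1/3 + 89/N)
f(s) = -1 - 304/s (f(s) = -2 + (-304/s + s/s) = -2 + (-304/s + 1) = -2 + (1 - 304/s) = -1 - 304/s)
sqrt(m(h) + f(300)) = sqrt((1/3)*(267 - 420)/(-420) + (-304 - 1*300)/300) = sqrt((1/3)*(-1/420)*(-153) + (-304 - 300)/300) = sqrt(17/140 + (1/300)*(-604)) = sqrt(17/140 - 151/75) = sqrt(-3973/2100) = I*sqrt(83433)/210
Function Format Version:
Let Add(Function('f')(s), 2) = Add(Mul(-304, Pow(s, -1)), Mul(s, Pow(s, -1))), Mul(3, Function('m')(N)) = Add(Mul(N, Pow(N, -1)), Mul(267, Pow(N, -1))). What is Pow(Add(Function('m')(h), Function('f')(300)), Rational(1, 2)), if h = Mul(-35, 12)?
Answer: Mul(Rational(1, 210), I, Pow(83433, Rational(1, 2))) ≈ Mul(1.3755, I)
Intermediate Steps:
h = -420
Function('m')(N) = Add(Rational(1, 3), Mul(89, Pow(N, -1))) (Function('m')(N) = Mul(Rational(1, 3), Add(Mul(N, Pow(N, -1)), Mul(267, Pow(N, -1)))) = Mul(Rational(1, 3), Add(1, Mul(267, Pow(N, -1)))) = Add(Rational(1, 3), Mul(89, Pow(N, -1))))
Function('f')(s) = Add(-1, Mul(-304, Pow(s, -1))) (Function('f')(s) = Add(-2, Add(Mul(-304, Pow(s, -1)), Mul(s, Pow(s, -1)))) = Add(-2, Add(Mul(-304, Pow(s, -1)), 1)) = Add(-2, Add(1, Mul(-304, Pow(s, -1)))) = Add(-1, Mul(-304, Pow(s, -1))))
Pow(Add(Function('m')(h), Function('f')(300)), Rational(1, 2)) = Pow(Add(Mul(Rational(1, 3), Pow(-420, -1), Add(267, -420)), Mul(Pow(300, -1), Add(-304, Mul(-1, 300)))), Rational(1, 2)) = Pow(Add(Mul(Rational(1, 3), Rational(-1, 420), -153), Mul(Rational(1, 300), Add(-304, -300))), Rational(1, 2)) = Pow(Add(Rational(17, 140), Mul(Rational(1, 300), -604)), Rational(1, 2)) = Pow(Add(Rational(17, 140), Rational(-151, 75)), Rational(1, 2)) = Pow(Rational(-3973, 2100), Rational(1, 2)) = Mul(Rational(1, 210), I, Pow(83433, Rational(1, 2)))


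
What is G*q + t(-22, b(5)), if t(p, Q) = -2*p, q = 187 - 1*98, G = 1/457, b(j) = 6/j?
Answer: 20197/457 ≈ 44.195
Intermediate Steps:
G = 1/457 ≈ 0.0021882
q = 89 (q = 187 - 98 = 89)
G*q + t(-22, b(5)) = (1/457)*89 - 2*(-22) = 89/457 + 44 = 20197/457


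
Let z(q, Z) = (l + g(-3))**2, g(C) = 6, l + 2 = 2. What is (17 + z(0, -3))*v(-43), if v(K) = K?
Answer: -2279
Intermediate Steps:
l = 0 (l = -2 + 2 = 0)
z(q, Z) = 36 (z(q, Z) = (0 + 6)**2 = 6**2 = 36)
(17 + z(0, -3))*v(-43) = (17 + 36)*(-43) = 53*(-43) = -2279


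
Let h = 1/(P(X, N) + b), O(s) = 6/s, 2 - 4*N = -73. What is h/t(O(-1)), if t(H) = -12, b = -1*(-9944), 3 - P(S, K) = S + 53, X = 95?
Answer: -1/117588 ≈ -8.5043e-6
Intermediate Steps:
N = 75/4 (N = ½ - ¼*(-73) = ½ + 73/4 = 75/4 ≈ 18.750)
P(S, K) = -50 - S (P(S, K) = 3 - (S + 53) = 3 - (53 + S) = 3 + (-53 - S) = -50 - S)
b = 9944
h = 1/9799 (h = 1/((-50 - 1*95) + 9944) = 1/((-50 - 95) + 9944) = 1/(-145 + 9944) = 1/9799 ≈ 0.00010205)
h/t(O(-1)) = (1/9799)/(-12) = (1/9799)*(-1/12) = -1/117588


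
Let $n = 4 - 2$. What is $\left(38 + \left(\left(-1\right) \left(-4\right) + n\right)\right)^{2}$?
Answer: $1936$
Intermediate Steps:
$n = 2$ ($n = 4 - 2 = 2$)
$\left(38 + \left(\left(-1\right) \left(-4\right) + n\right)\right)^{2} = \left(38 + \left(\left(-1\right) \left(-4\right) + 2\right)\right)^{2} = \left(38 + \left(4 + 2\right)\right)^{2} = \left(38 + 6\right)^{2} = 44^{2} = 1936$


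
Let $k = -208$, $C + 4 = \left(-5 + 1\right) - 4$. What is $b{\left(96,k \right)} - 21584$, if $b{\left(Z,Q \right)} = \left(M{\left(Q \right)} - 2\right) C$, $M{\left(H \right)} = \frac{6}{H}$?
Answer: $- \frac{560551}{26} \approx -21560.0$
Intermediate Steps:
$C = -12$ ($C = -4 + \left(\left(-5 + 1\right) - 4\right) = -4 - 8 = -12$)
$b{\left(Z,Q \right)} = 24 - \frac{72}{Q}$ ($b{\left(Z,Q \right)} = \left(\frac{6}{Q} - 2\right) \left(-12\right) = \left(-2 + \frac{6}{Q}\right) \left(-12\right) = 24 - \frac{72}{Q}$)
$b{\left(96,k \right)} - 21584 = \left(24 - \frac{72}{-208}\right) - 21584 = \left(24 - - \frac{9}{26}\right) - 21584 = \left(24 + \frac{9}{26}\right) - 21584 = \frac{633}{26} - 21584 = - \frac{560551}{26}$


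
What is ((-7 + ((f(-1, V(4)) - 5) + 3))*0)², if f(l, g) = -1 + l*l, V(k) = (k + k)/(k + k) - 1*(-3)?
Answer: 0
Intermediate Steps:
V(k) = 4 (V(k) = (2*k)/((2*k)) + 3 = (2*k)*(1/(2*k)) + 3 = 1 + 3 = 4)
f(l, g) = -1 + l²
((-7 + ((f(-1, V(4)) - 5) + 3))*0)² = ((-7 + (((-1 + (-1)²) - 5) + 3))*0)² = ((-7 + (((-1 + 1) - 5) + 3))*0)² = ((-7 + ((0 - 5) + 3))*0)² = ((-7 + (-5 + 3))*0)² = ((-7 - 2)*0)² = (-9*0)² = 0² = 0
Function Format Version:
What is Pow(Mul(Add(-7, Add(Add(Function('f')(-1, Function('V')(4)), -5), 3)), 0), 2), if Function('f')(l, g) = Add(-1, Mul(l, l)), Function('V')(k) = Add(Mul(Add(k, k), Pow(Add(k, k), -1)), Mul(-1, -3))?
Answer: 0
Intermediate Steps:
Function('V')(k) = 4 (Function('V')(k) = Add(Mul(Mul(2, k), Pow(Mul(2, k), -1)), 3) = Add(Mul(Mul(2, k), Mul(Rational(1, 2), Pow(k, -1))), 3) = Add(1, 3) = 4)
Function('f')(l, g) = Add(-1, Pow(l, 2))
Pow(Mul(Add(-7, Add(Add(Function('f')(-1, Function('V')(4)), -5), 3)), 0), 2) = Pow(Mul(Add(-7, Add(Add(Add(-1, Pow(-1, 2)), -5), 3)), 0), 2) = Pow(Mul(Add(-7, Add(Add(Add(-1, 1), -5), 3)), 0), 2) = Pow(Mul(Add(-7, Add(Add(0, -5), 3)), 0), 2) = Pow(Mul(Add(-7, Add(-5, 3)), 0), 2) = Pow(Mul(Add(-7, -2), 0), 2) = Pow(Mul(-9, 0), 2) = Pow(0, 2) = 0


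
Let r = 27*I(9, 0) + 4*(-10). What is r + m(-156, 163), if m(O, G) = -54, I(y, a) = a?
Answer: -94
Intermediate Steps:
r = -40 (r = 27*0 + 4*(-10) = 0 - 40 = -40)
r + m(-156, 163) = -40 - 54 = -94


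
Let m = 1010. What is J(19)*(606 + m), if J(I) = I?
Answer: 30704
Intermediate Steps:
J(19)*(606 + m) = 19*(606 + 1010) = 19*1616 = 30704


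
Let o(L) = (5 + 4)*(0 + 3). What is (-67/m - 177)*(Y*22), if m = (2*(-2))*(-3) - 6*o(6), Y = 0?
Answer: 0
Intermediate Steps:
o(L) = 27 (o(L) = 9*3 = 27)
m = -150 (m = (2*(-2))*(-3) - 6*27 = -4*(-3) - 162 = 12 - 162 = -150)
(-67/m - 177)*(Y*22) = (-67/(-150) - 177)*(0*22) = (-67*(-1/150) - 177)*0 = (67/150 - 177)*0 = -26483/150*0 = 0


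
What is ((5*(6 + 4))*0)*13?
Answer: 0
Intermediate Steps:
((5*(6 + 4))*0)*13 = ((5*10)*0)*13 = (50*0)*13 = 0*13 = 0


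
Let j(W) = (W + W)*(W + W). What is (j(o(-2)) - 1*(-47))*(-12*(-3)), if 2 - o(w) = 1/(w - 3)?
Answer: 59724/25 ≈ 2389.0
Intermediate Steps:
o(w) = 2 - 1/(-3 + w) (o(w) = 2 - 1/(w - 3) = 2 - 1/(-3 + w))
j(W) = 4*W**2 (j(W) = (2*W)*(2*W) = 4*W**2)
(j(o(-2)) - 1*(-47))*(-12*(-3)) = (4*((-7 + 2*(-2))/(-3 - 2))**2 - 1*(-47))*(-12*(-3)) = (4*((-7 - 4)/(-5))**2 + 47)*36 = (4*(-1/5*(-11))**2 + 47)*36 = (4*(11/5)**2 + 47)*36 = (4*(121/25) + 47)*36 = (484/25 + 47)*36 = (1659/25)*36 = 59724/25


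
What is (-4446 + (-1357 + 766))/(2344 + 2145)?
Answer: -5037/4489 ≈ -1.1221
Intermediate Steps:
(-4446 + (-1357 + 766))/(2344 + 2145) = (-4446 - 591)/4489 = -5037*1/4489 = -5037/4489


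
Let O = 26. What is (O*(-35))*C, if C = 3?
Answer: -2730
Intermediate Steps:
(O*(-35))*C = (26*(-35))*3 = -910*3 = -2730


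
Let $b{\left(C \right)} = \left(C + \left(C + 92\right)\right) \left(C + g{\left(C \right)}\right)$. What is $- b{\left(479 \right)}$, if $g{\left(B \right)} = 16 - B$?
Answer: $-16800$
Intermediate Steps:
$b{\left(C \right)} = 1472 + 32 C$ ($b{\left(C \right)} = \left(C + \left(C + 92\right)\right) \left(C - \left(-16 + C\right)\right) = \left(C + \left(92 + C\right)\right) 16 = \left(92 + 2 C\right) 16 = 1472 + 32 C$)
$- b{\left(479 \right)} = - (1472 + 32 \cdot 479) = - (1472 + 15328) = \left(-1\right) 16800 = -16800$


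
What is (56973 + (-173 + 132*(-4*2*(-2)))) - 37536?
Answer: 21376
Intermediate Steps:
(56973 + (-173 + 132*(-4*2*(-2)))) - 37536 = (56973 + (-173 + 132*(-8*(-2)))) - 37536 = (56973 + (-173 + 132*16)) - 37536 = (56973 + (-173 + 2112)) - 37536 = (56973 + 1939) - 37536 = 58912 - 37536 = 21376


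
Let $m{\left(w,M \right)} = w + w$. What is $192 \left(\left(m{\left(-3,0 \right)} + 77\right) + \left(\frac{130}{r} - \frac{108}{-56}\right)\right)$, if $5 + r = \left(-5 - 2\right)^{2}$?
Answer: $\frac{1121856}{77} \approx 14570.0$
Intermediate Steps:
$m{\left(w,M \right)} = 2 w$
$r = 44$ ($r = -5 + \left(-5 - 2\right)^{2} = -5 + \left(-7\right)^{2} = -5 + 49 = 44$)
$192 \left(\left(m{\left(-3,0 \right)} + 77\right) + \left(\frac{130}{r} - \frac{108}{-56}\right)\right) = 192 \left(\left(2 \left(-3\right) + 77\right) + \left(\frac{130}{44} - \frac{108}{-56}\right)\right) = 192 \left(\left(-6 + 77\right) + \left(130 \cdot \frac{1}{44} - - \frac{27}{14}\right)\right) = 192 \left(71 + \left(\frac{65}{22} + \frac{27}{14}\right)\right) = 192 \left(71 + \frac{376}{77}\right) = 192 \cdot \frac{5843}{77} = \frac{1121856}{77}$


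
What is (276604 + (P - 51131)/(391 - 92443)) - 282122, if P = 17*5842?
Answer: -169330373/30684 ≈ -5518.5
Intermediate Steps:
P = 99314
(276604 + (P - 51131)/(391 - 92443)) - 282122 = (276604 + (99314 - 51131)/(391 - 92443)) - 282122 = (276604 + 48183/(-92052)) - 282122 = (276604 + 48183*(-1/92052)) - 282122 = (276604 - 16061/30684) - 282122 = 8487301075/30684 - 282122 = -169330373/30684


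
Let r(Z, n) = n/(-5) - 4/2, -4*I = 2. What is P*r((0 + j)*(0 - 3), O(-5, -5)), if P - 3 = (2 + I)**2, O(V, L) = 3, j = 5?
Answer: -273/20 ≈ -13.650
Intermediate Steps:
I = -1/2 (I = -1/4*2 = -1/2 ≈ -0.50000)
r(Z, n) = -2 - n/5 (r(Z, n) = n*(-1/5) - 4*1/2 = -n/5 - 2 = -2 - n/5)
P = 21/4 (P = 3 + (2 - 1/2)**2 = 3 + (3/2)**2 = 3 + 9/4 = 21/4 ≈ 5.2500)
P*r((0 + j)*(0 - 3), O(-5, -5)) = 21*(-2 - 1/5*3)/4 = 21*(-2 - 3/5)/4 = (21/4)*(-13/5) = -273/20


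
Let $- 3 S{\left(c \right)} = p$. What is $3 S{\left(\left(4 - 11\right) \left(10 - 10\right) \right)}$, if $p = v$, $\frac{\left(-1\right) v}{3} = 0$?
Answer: $0$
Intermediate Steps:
$v = 0$ ($v = \left(-3\right) 0 = 0$)
$p = 0$
$S{\left(c \right)} = 0$ ($S{\left(c \right)} = \left(- \frac{1}{3}\right) 0 = 0$)
$3 S{\left(\left(4 - 11\right) \left(10 - 10\right) \right)} = 3 \cdot 0 = 0$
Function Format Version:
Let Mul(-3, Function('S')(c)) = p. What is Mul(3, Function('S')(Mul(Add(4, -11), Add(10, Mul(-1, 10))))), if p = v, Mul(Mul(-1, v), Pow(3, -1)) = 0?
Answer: 0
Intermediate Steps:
v = 0 (v = Mul(-3, 0) = 0)
p = 0
Function('S')(c) = 0 (Function('S')(c) = Mul(Rational(-1, 3), 0) = 0)
Mul(3, Function('S')(Mul(Add(4, -11), Add(10, Mul(-1, 10))))) = Mul(3, 0) = 0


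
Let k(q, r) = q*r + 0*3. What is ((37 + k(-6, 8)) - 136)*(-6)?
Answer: 882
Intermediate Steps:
k(q, r) = q*r (k(q, r) = q*r + 0 = q*r)
((37 + k(-6, 8)) - 136)*(-6) = ((37 - 6*8) - 136)*(-6) = ((37 - 48) - 136)*(-6) = (-11 - 136)*(-6) = -147*(-6) = 882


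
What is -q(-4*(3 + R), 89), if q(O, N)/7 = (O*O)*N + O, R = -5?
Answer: -39928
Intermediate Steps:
q(O, N) = 7*O + 7*N*O² (q(O, N) = 7*((O*O)*N + O) = 7*(O²*N + O) = 7*(N*O² + O) = 7*(O + N*O²) = 7*O + 7*N*O²)
-q(-4*(3 + R), 89) = -7*(-4*(3 - 5))*(1 + 89*(-4*(3 - 5))) = -7*(-4*(-2))*(1 + 89*(-4*(-2))) = -7*8*(1 + 89*8) = -7*8*(1 + 712) = -7*8*713 = -1*39928 = -39928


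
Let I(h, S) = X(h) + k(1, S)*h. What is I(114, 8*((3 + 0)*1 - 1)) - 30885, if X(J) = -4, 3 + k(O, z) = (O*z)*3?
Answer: -25759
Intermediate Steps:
k(O, z) = -3 + 3*O*z (k(O, z) = -3 + (O*z)*3 = -3 + 3*O*z)
I(h, S) = -4 + h*(-3 + 3*S) (I(h, S) = -4 + (-3 + 3*1*S)*h = -4 + (-3 + 3*S)*h = -4 + h*(-3 + 3*S))
I(114, 8*((3 + 0)*1 - 1)) - 30885 = (-4 + 3*114*(-1 + 8*((3 + 0)*1 - 1))) - 30885 = (-4 + 3*114*(-1 + 8*(3*1 - 1))) - 30885 = (-4 + 3*114*(-1 + 8*(3 - 1))) - 30885 = (-4 + 3*114*(-1 + 8*2)) - 30885 = (-4 + 3*114*(-1 + 16)) - 30885 = (-4 + 3*114*15) - 30885 = (-4 + 5130) - 30885 = 5126 - 30885 = -25759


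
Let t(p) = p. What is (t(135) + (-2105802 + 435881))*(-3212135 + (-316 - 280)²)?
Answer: 4770443349334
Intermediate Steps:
(t(135) + (-2105802 + 435881))*(-3212135 + (-316 - 280)²) = (135 + (-2105802 + 435881))*(-3212135 + (-316 - 280)²) = (135 - 1669921)*(-3212135 + (-596)²) = -1669786*(-3212135 + 355216) = -1669786*(-2856919) = 4770443349334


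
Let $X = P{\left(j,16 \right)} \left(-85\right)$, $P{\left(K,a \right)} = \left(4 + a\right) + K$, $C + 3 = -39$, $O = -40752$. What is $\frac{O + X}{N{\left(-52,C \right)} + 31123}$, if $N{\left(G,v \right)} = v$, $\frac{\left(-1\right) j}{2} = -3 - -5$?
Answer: $- \frac{42112}{31081} \approx -1.3549$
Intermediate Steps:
$C = -42$ ($C = -3 - 39 = -42$)
$j = -4$ ($j = - 2 \left(-3 - -5\right) = - 2 \left(-3 + 5\right) = \left(-2\right) 2 = -4$)
$P{\left(K,a \right)} = 4 + K + a$
$X = -1360$ ($X = \left(4 - 4 + 16\right) \left(-85\right) = 16 \left(-85\right) = -1360$)
$\frac{O + X}{N{\left(-52,C \right)} + 31123} = \frac{-40752 - 1360}{-42 + 31123} = - \frac{42112}{31081}$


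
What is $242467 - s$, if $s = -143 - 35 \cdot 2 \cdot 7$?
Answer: $243100$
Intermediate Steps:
$s = -633$ ($s = -143 - 490 = -633$)
$242467 - s = 242467 - -633 = 242467 + 633 = 243100$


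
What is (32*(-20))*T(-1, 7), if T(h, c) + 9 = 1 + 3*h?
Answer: 7040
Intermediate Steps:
T(h, c) = -8 + 3*h (T(h, c) = -9 + (1 + 3*h) = -8 + 3*h)
(32*(-20))*T(-1, 7) = (32*(-20))*(-8 + 3*(-1)) = -640*(-8 - 3) = -640*(-11) = 7040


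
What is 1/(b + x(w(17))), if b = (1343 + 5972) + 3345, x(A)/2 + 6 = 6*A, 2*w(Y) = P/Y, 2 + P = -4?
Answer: 17/180980 ≈ 9.3933e-5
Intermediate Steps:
P = -6 (P = -2 - 4 = -6)
w(Y) = -3/Y (w(Y) = (-6/Y)/2 = -3/Y)
x(A) = -12 + 12*A (x(A) = -12 + 2*(6*A) = -12 + 12*A)
b = 10660 (b = 7315 + 3345 = 10660)
1/(b + x(w(17))) = 1/(10660 + (-12 + 12*(-3/17))) = 1/(10660 + (-12 - 36/17)) = 1/(10660 - 240/17) = 1/(180980/17) = 17/180980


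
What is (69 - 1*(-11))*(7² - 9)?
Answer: 3200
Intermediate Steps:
(69 - 1*(-11))*(7² - 9) = (69 + 11)*(49 - 9) = 80*40 = 3200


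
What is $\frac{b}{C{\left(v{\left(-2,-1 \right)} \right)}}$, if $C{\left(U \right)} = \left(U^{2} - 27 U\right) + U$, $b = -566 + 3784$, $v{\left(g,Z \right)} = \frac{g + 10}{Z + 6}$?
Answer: $- \frac{40225}{488} \approx -82.428$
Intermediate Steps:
$v{\left(g,Z \right)} = \frac{10 + g}{6 + Z}$
$b = 3218$
$C{\left(U \right)} = U^{2} - 26 U$
$\frac{b}{C{\left(v{\left(-2,-1 \right)} \right)}} = \frac{3218}{\frac{10 - 2}{6 - 1} \left(-26 + \frac{10 - 2}{6 - 1}\right)} = \frac{3218}{\frac{1}{5} \cdot 8 \left(-26 + \frac{1}{5} \cdot 8\right)} = \frac{3218}{\frac{8}{5} \left(-26 + \frac{8}{5}\right)} = \frac{3218}{\frac{8}{5} \left(- \frac{122}{5}\right)} = \frac{3218}{- \frac{976}{25}} = 3218 \left(- \frac{25}{976}\right) = - \frac{40225}{488}$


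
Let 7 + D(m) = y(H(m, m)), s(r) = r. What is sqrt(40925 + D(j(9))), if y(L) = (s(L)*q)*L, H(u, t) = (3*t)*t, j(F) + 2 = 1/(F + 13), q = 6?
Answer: sqrt(9769902262)/484 ≈ 204.22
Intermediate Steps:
j(F) = -2 + 1/(13 + F) (j(F) = -2 + 1/(F + 13) = -2 + 1/(13 + F))
H(u, t) = 3*t**2
y(L) = 6*L**2 (y(L) = (L*6)*L = (6*L)*L = 6*L**2)
D(m) = -7 + 54*m**4 (D(m) = -7 + 6*(3*m**2)**2 = -7 + 6*(9*m**4) = -7 + 54*m**4)
sqrt(40925 + D(j(9))) = sqrt(40925 + (-7 + 54*((-25 - 2*9)/(13 + 9))**4)) = sqrt(40925 + (-7 + 54*((-25 - 18)/22)**4)) = sqrt(40925 + (-7 + 54*((1/22)*(-43))**4)) = sqrt(40925 + (-7 + 54*(-43/22)**4)) = sqrt(40925 + (-7 + 54*(3418801/234256))) = sqrt(40925 + (-7 + 92307627/117128)) = sqrt(40925 + 91487731/117128) = sqrt(4884951131/117128) = sqrt(9769902262)/484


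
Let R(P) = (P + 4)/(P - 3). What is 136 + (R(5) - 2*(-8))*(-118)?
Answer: -2283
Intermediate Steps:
R(P) = (4 + P)/(-3 + P)
136 + (R(5) - 2*(-8))*(-118) = 136 + ((4 + 5)/(-3 + 5) - 2*(-8))*(-118) = 136 + (9/2 + 16)*(-118) = 136 + (41/2)*(-118) = 136 - 2419 = -2283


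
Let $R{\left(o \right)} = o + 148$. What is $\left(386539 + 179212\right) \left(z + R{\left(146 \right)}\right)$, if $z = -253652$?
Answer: $-143337541858$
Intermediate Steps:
$R{\left(o \right)} = 148 + o$
$\left(386539 + 179212\right) \left(z + R{\left(146 \right)}\right) = \left(386539 + 179212\right) \left(-253652 + \left(148 + 146\right)\right) = 565751 \left(-253652 + 294\right) = 565751 \left(-253358\right) = -143337541858$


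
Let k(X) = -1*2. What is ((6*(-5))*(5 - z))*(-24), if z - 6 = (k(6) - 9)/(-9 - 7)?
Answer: -1215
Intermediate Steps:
k(X) = -2
z = 107/16 (z = 6 + (-2 - 9)/(-9 - 7) = 6 - 11/(-16) = 6 - 11*(-1/16) = 6 + 11/16 = 107/16 ≈ 6.6875)
((6*(-5))*(5 - z))*(-24) = ((6*(-5))*(5 - 1*107/16))*(-24) = -30*(5 - 107/16)*(-24) = -30*(-27/16)*(-24) = (405/8)*(-24) = -1215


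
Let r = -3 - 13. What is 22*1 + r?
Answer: 6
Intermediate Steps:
r = -16
22*1 + r = 22*1 - 16 = 22 - 16 = 6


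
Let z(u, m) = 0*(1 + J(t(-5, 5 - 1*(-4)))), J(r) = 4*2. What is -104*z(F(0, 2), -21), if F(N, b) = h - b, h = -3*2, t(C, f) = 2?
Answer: 0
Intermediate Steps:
h = -6
J(r) = 8
F(N, b) = -6 - b
z(u, m) = 0 (z(u, m) = 0*(1 + 8) = 0*9 = 0)
-104*z(F(0, 2), -21) = -104*0 = 0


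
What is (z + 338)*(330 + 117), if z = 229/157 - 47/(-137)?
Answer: 3267030918/21509 ≈ 1.5189e+5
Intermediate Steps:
z = 38752/21509 (z = 229*(1/157) - 47*(-1/137) = 229/157 + 47/137 = 38752/21509 ≈ 1.8017)
(z + 338)*(330 + 117) = (38752/21509 + 338)*(330 + 117) = (7308794/21509)*447 = 3267030918/21509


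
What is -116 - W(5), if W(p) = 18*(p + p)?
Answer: -296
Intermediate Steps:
W(p) = 36*p (W(p) = 18*(2*p) = 36*p)
-116 - W(5) = -116 - 36*5 = -116 - 1*180 = -116 - 180 = -296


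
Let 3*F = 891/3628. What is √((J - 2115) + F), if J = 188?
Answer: I*√6340709113/1814 ≈ 43.897*I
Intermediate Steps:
F = 297/3628 (F = (891/3628)/3 = (891*(1/3628))/3 = (⅓)*(891/3628) = 297/3628 ≈ 0.081863)
√((J - 2115) + F) = √((188 - 2115) + 297/3628) = √(-1927 + 297/3628) = √(-6990859/3628) = I*√6340709113/1814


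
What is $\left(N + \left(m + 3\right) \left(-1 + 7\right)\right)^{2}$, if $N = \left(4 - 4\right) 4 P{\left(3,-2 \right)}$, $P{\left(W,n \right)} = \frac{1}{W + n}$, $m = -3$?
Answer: $0$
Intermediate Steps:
$N = 0$ ($N = \frac{\left(4 - 4\right) 4}{3 - 2} = \frac{0 \cdot 4}{1} = 0 \cdot 1 = 0$)
$\left(N + \left(m + 3\right) \left(-1 + 7\right)\right)^{2} = \left(0 + \left(-3 + 3\right) \left(-1 + 7\right)\right)^{2} = \left(0 + 0 \cdot 6\right)^{2} = \left(0 + 0\right)^{2} = 0^{2} = 0$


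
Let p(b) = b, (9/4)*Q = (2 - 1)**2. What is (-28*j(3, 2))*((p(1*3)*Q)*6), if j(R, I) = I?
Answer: -448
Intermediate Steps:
Q = 4/9 (Q = 4*(2 - 1)**2/9 = (4/9)*1**2 = (4/9)*1 = 4/9 ≈ 0.44444)
(-28*j(3, 2))*((p(1*3)*Q)*6) = (-28*2)*(((1*3)*(4/9))*6) = -56*3*(4/9)*6 = -224*6/3 = -56*8 = -448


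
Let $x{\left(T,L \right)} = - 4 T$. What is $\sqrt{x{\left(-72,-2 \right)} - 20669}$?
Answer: $i \sqrt{20381} \approx 142.76 i$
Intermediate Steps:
$\sqrt{x{\left(-72,-2 \right)} - 20669} = \sqrt{\left(-4\right) \left(-72\right) - 20669} = \sqrt{288 - 20669} = \sqrt{-20381} = i \sqrt{20381}$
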